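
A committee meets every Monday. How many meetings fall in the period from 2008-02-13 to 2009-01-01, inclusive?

46

2008-02-13 is a Wednesday.
The range spans 324 days (inclusive of both endpoints).
324 = 7 × 46 + 2, so there are 46 full weeks plus 2 extra days.
Each full week contributes one Monday: 46 so far.
The 2 extra days are Wed, Thu — none qualify.
Total: 46 + 0 = 46.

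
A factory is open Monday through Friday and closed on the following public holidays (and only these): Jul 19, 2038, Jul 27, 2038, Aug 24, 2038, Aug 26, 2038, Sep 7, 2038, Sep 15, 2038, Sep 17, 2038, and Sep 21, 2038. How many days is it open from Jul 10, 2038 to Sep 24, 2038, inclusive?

Jul 10, 2038 is a Saturday.
From Jul 10, 2038 to Sep 24, 2038 is 77 days inclusive.
77 = 7 × 11, so the span is exactly 11 full weeks.
Each full week contributes 5 weekdays (Mon–Fri): 11 × 5 = 55.
Total: 55.
Holidays: Jul 19, 2038 (Mon); Jul 27, 2038 (Tue); Aug 24, 2038 (Tue); Aug 26, 2038 (Thu); Sep 7, 2038 (Tue); Sep 15, 2038 (Wed); Sep 17, 2038 (Fri); Sep 21, 2038 (Tue).
All 8 holidays fall on weekdays, so subtract 8.
Business days: 55 − 8 = 47.

47 working days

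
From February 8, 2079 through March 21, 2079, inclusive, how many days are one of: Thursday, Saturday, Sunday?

18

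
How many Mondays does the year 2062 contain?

January 1, 2062 is a Sunday.
That's 365 days from start to end, counting both.
365 = 7 × 52 + 1, so there are 52 full weeks plus 1 extra day.
Each full week contributes one Monday: 52 so far.
The 1 extra day is Sunday — none qualify.
Total: 52 + 0 = 52.

52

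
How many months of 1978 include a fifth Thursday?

A month has five Thursdays exactly when Thursday falls within its first (length − 28) days.
Jan: 31 days, starts Sun → 5 of Sun, Mon, Tue
Feb: 28 days, starts Wed → 5 of (none)
Mar: 31 days, starts Wed → 5 of Wed, Thu, Fri ✓
Apr: 30 days, starts Sat → 5 of Sat, Sun
May: 31 days, starts Mon → 5 of Mon, Tue, Wed
Jun: 30 days, starts Thu → 5 of Thu, Fri ✓
Jul: 31 days, starts Sat → 5 of Sat, Sun, Mon
Aug: 31 days, starts Tue → 5 of Tue, Wed, Thu ✓
Sep: 30 days, starts Fri → 5 of Fri, Sat
Oct: 31 days, starts Sun → 5 of Sun, Mon, Tue
Nov: 30 days, starts Wed → 5 of Wed, Thu ✓
Dec: 31 days, starts Fri → 5 of Fri, Sat, Sun
Months with five Thursdays: Mar, Jun, Aug, Nov.

4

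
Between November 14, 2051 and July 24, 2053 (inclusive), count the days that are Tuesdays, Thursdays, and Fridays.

266

November 14, 2051 is a Tuesday.
The range spans 619 days (inclusive of both endpoints).
619 = 7 × 88 + 3, so there are 88 full weeks plus 3 extra days.
Each full week contributes 3 days from the set (Tue, Thu, Fri): 88 × 3 = 264.
The 3 extra days are Tue, Wed, Thu — 2 of them qualify.
Total: 264 + 2 = 266.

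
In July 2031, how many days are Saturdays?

4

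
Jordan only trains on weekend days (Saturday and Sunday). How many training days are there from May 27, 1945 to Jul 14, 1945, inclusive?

May 27, 1945 is a Sunday.
From May 27, 1945 to Jul 14, 1945 is 49 days inclusive.
49 = 7 × 7, so the span is exactly 7 full weeks.
Each full week contributes 2 weekend days (Sat, Sun): 7 × 2 = 14.
Total: 14.

14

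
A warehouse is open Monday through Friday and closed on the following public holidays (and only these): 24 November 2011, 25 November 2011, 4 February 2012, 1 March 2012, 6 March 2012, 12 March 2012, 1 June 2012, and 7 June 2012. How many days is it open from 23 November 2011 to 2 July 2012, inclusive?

152 business days

23 November 2011 is a Wednesday.
From 23 November 2011 to 2 July 2012 is 223 days inclusive.
223 = 7 × 31 + 6, so there are 31 full weeks plus 6 extra days.
Each full week contributes 5 weekdays (Mon–Fri): 31 × 5 = 155.
The 6 extra days are Wednesday, Thursday, Friday, Saturday, Sunday, Monday — 4 of them qualify.
Total: 155 + 4 = 159.
Holidays: 24 November 2011 (Thu); 25 November 2011 (Fri); 4 February 2012 (Sat); 1 March 2012 (Thu); 6 March 2012 (Tue); 12 March 2012 (Mon); 1 June 2012 (Fri); 7 June 2012 (Thu).
7 of the 8 holidays fall on weekdays; the rest are weekends and were already excluded.
Business days: 159 − 7 = 152.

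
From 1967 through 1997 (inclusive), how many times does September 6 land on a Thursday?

4

Day of week of September 6 in each year:
1967: Wed, 1968: Fri, 1969: Sat, 1970: Sun, 1971: Mon, 1972: Wed, 1973: Thu ✓, 1974: Fri, 1975: Sat, 1976: Mon, 1977: Tue, 1978: Wed, 1979: Thu ✓, 1980: Sat, 1981: Sun, 1982: Mon, 1983: Tue, 1984: Thu ✓, 1985: Fri, 1986: Sat, 1987: Sun, 1988: Tue, 1989: Wed, 1990: Thu ✓, 1991: Fri, 1992: Sun, 1993: Mon, 1994: Tue, 1995: Wed, 1996: Fri, 1997: Sat
Thursdays: 1973, 1979, 1984, 1990.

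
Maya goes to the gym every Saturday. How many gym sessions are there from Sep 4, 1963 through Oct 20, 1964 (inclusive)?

59 Saturdays

Sep 4, 1963 is a Wednesday.
The range spans 413 days (inclusive of both endpoints).
413 = 7 × 59, so the span is exactly 59 full weeks.
Each full week contributes one Saturday: 59 so far.
Total: 59.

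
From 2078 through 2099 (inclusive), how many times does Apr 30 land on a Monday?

Day of week of April 30 in each year:
2078: Sat, 2079: Sun, 2080: Tue, 2081: Wed, 2082: Thu, 2083: Fri, 2084: Sun, 2085: Mon ✓, 2086: Tue, 2087: Wed, 2088: Fri, 2089: Sat, 2090: Sun, 2091: Mon ✓, 2092: Wed, 2093: Thu, 2094: Fri, 2095: Sat, 2096: Mon ✓, 2097: Tue, 2098: Wed, 2099: Thu
Mondays: 2085, 2091, 2096.

3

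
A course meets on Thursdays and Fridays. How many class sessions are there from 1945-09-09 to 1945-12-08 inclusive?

26

1945-09-09 is a Sunday.
From 1945-09-09 to 1945-12-08 is 91 days inclusive.
91 = 7 × 13, so the span is exactly 13 full weeks.
Each full week contributes 2 days from the set (Thu, Fri): 13 × 2 = 26.
Total: 26.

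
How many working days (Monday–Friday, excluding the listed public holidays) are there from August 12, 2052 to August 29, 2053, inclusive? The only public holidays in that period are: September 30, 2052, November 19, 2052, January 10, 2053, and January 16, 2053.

271

August 12, 2052 is a Monday.
The range spans 383 days (inclusive of both endpoints).
383 = 7 × 54 + 5, so there are 54 full weeks plus 5 extra days.
Each full week contributes 5 weekdays (Mon–Fri): 54 × 5 = 270.
The 5 extra days are Monday, Tuesday, Wednesday, Thursday, Friday — 5 of them qualify.
Total: 270 + 5 = 275.
Holidays: September 30, 2052 (Mon); November 19, 2052 (Tue); January 10, 2053 (Fri); January 16, 2053 (Thu).
All 4 holidays fall on weekdays, so subtract 4.
Business days: 275 − 4 = 271.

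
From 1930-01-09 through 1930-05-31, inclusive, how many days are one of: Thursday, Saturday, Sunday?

62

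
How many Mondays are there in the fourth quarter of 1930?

1 October 1930 is a Wednesday.
The range spans 92 days (inclusive of both endpoints).
92 = 7 × 13 + 1, so there are 13 full weeks plus 1 extra day.
Each full week contributes one Monday: 13 so far.
The 1 extra day is Wednesday — none qualify.
Total: 13 + 0 = 13.

13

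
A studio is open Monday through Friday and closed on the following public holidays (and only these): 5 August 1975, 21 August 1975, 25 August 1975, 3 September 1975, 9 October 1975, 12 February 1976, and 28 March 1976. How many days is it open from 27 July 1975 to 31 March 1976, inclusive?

172 business days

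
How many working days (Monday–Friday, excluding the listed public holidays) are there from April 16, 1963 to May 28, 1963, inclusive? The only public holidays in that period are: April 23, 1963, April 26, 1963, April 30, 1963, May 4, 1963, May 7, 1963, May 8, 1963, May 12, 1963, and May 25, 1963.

26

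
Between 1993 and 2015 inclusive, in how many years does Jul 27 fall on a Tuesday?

4

Day of week of July 27 in each year:
1993: Tue ✓, 1994: Wed, 1995: Thu, 1996: Sat, 1997: Sun, 1998: Mon, 1999: Tue ✓, 2000: Thu, 2001: Fri, 2002: Sat, 2003: Sun, 2004: Tue ✓, 2005: Wed, 2006: Thu, 2007: Fri, 2008: Sun, 2009: Mon, 2010: Tue ✓, 2011: Wed, 2012: Fri, 2013: Sat, 2014: Sun, 2015: Mon
Tuesdays: 1993, 1999, 2004, 2010.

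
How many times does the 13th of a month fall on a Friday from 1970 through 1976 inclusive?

Friday-the-13ths by year:
1970: Feb, Mar, Nov
1971: Aug
1972: Oct
1973: Apr, Jul
1974: Sep, Dec
1975: Jun
1976: Feb, Aug

12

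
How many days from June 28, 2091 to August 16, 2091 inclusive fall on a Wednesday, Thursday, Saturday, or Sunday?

June 28, 2091 is a Thursday.
From June 28, 2091 to August 16, 2091 is 50 days inclusive.
50 = 7 × 7 + 1, so there are 7 full weeks plus 1 extra day.
Each full week contributes 4 days from the set (Wed, Thu, Sat, Sun): 7 × 4 = 28.
The 1 extra day is Thu — 1 of them qualifies.
Total: 28 + 1 = 29.

29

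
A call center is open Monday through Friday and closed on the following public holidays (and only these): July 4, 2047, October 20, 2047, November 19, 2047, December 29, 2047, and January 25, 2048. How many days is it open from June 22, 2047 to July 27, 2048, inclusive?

June 22, 2047 is a Saturday.
That's 402 days from start to end, counting both.
402 = 7 × 57 + 3, so there are 57 full weeks plus 3 extra days.
Each full week contributes 5 weekdays (Mon–Fri): 57 × 5 = 285.
The 3 extra days are Saturday, Sunday, Monday — 1 of them qualifies.
Total: 285 + 1 = 286.
Holidays: July 4, 2047 (Thu); October 20, 2047 (Sun); November 19, 2047 (Tue); December 29, 2047 (Sun); January 25, 2048 (Sat).
2 of the 5 holidays fall on weekdays; the rest are weekends and were already excluded.
Business days: 286 − 2 = 284.

284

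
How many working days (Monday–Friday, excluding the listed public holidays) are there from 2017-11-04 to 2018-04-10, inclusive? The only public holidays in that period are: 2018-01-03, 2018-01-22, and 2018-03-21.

109

2017-11-04 is a Saturday.
That's 158 days from start to end, counting both.
158 = 7 × 22 + 4, so there are 22 full weeks plus 4 extra days.
Each full week contributes 5 weekdays (Mon–Fri): 22 × 5 = 110.
The 4 extra days are Saturday, Sunday, Monday, Tuesday — 2 of them qualify.
Total: 110 + 2 = 112.
Holidays: 2018-01-03 (Wed); 2018-01-22 (Mon); 2018-03-21 (Wed).
All 3 holidays fall on weekdays, so subtract 3.
Business days: 112 − 3 = 109.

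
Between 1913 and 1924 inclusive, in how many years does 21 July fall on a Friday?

2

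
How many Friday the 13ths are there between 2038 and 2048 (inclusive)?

Friday-the-13ths by year:
2038: Aug
2039: May
2040: Jan, Apr, Jul
2041: Sep, Dec
2042: Jun
2043: Feb, Mar, Nov
2044: May
2045: Jan, Oct
2046: Apr, Jul
2047: Sep, Dec
2048: Mar, Nov

20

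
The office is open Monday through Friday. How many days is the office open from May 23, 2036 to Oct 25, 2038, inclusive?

632 weekdays

May 23, 2036 is a Friday.
The range spans 886 days (inclusive of both endpoints).
886 = 7 × 126 + 4, so there are 126 full weeks plus 4 extra days.
Each full week contributes 5 weekdays (Mon–Fri): 126 × 5 = 630.
The 4 extra days are Fri, Sat, Sun, Mon — 2 of them qualify.
Total: 630 + 2 = 632.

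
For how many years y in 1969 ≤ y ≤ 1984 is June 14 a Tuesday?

2

Day of week of June 14 in each year:
1969: Sat, 1970: Sun, 1971: Mon, 1972: Wed, 1973: Thu, 1974: Fri, 1975: Sat, 1976: Mon, 1977: Tue ✓, 1978: Wed, 1979: Thu, 1980: Sat, 1981: Sun, 1982: Mon, 1983: Tue ✓, 1984: Thu
Tuesdays: 1977, 1983.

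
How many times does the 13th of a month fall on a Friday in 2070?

1

The 13th falls on a Friday when the month's 13th has weekday Fri.
Jan 13 is Mon; Feb 13 is Thu; Mar 13 is Thu; Apr 13 is Sun; May 13 is Tue; Jun 13 is Fri ✓; Jul 13 is Sun; Aug 13 is Wed; Sep 13 is Sat; Oct 13 is Mon; Nov 13 is Thu; Dec 13 is Sat.
Friday the 13ths: Jun.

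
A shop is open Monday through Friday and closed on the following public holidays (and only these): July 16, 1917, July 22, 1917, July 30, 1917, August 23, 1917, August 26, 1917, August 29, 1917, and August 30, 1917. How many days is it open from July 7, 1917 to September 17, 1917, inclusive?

46

July 7, 1917 is a Saturday.
The range spans 73 days (inclusive of both endpoints).
73 = 7 × 10 + 3, so there are 10 full weeks plus 3 extra days.
Each full week contributes 5 weekdays (Mon–Fri): 10 × 5 = 50.
The 3 extra days are Saturday, Sunday, Monday — 1 of them qualifies.
Total: 50 + 1 = 51.
Holidays: July 16, 1917 (Mon); July 22, 1917 (Sun); July 30, 1917 (Mon); August 23, 1917 (Thu); August 26, 1917 (Sun); August 29, 1917 (Wed); August 30, 1917 (Thu).
5 of the 7 holidays fall on weekdays; the rest are weekends and were already excluded.
Business days: 51 − 5 = 46.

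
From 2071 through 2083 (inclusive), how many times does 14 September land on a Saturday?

Day of week of September 14 in each year:
2071: Mon, 2072: Wed, 2073: Thu, 2074: Fri, 2075: Sat ✓, 2076: Mon, 2077: Tue, 2078: Wed, 2079: Thu, 2080: Sat ✓, 2081: Sun, 2082: Mon, 2083: Tue
Saturdays: 2075, 2080.

2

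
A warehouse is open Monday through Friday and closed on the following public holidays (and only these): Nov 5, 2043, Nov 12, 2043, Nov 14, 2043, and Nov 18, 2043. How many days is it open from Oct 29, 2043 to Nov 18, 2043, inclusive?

12

Oct 29, 2043 is a Thursday.
The range spans 21 days (inclusive of both endpoints).
21 = 7 × 3, so the span is exactly 3 full weeks.
Each full week contributes 5 weekdays (Mon–Fri): 3 × 5 = 15.
Holidays: Nov 5, 2043 (Thu); Nov 12, 2043 (Thu); Nov 14, 2043 (Sat); Nov 18, 2043 (Wed).
3 of the 4 holidays fall on weekdays; the rest are weekends and were already excluded.
Business days: 15 − 3 = 12.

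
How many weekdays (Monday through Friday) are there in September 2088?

Sep 1, 2088 is a Wednesday.
The range spans 30 days (inclusive of both endpoints).
30 = 7 × 4 + 2, so there are 4 full weeks plus 2 extra days.
Each full week contributes 5 weekdays (Mon–Fri): 4 × 5 = 20.
The 2 extra days are Wed, Thu — 2 of them qualify.
Total: 20 + 2 = 22.

22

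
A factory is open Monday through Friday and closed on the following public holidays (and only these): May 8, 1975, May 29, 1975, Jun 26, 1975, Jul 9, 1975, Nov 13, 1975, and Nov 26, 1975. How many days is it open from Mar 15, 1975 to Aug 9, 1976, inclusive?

360

Mar 15, 1975 is a Saturday.
From Mar 15, 1975 to Aug 9, 1976 is 514 days inclusive.
514 = 7 × 73 + 3, so there are 73 full weeks plus 3 extra days.
Each full week contributes 5 weekdays (Mon–Fri): 73 × 5 = 365.
The 3 extra days are Sat, Sun, Mon — 1 of them qualifies.
Total: 365 + 1 = 366.
Holidays: May 8, 1975 (Thu); May 29, 1975 (Thu); Jun 26, 1975 (Thu); Jul 9, 1975 (Wed); Nov 13, 1975 (Thu); Nov 26, 1975 (Wed).
All 6 holidays fall on weekdays, so subtract 6.
Business days: 366 − 6 = 360.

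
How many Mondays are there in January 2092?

4

January 1, 2092 is a Tuesday.
From January 1, 2092 to January 31, 2092 is 31 days inclusive.
31 = 7 × 4 + 3, so there are 4 full weeks plus 3 extra days.
Each full week contributes one Monday: 4 so far.
The 3 extra days are Tuesday, Wednesday, Thursday — none qualify.
Total: 4 + 0 = 4.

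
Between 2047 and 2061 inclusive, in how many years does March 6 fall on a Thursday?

2

Day of week of March 6 in each year:
2047: Wed, 2048: Fri, 2049: Sat, 2050: Sun, 2051: Mon, 2052: Wed, 2053: Thu ✓, 2054: Fri, 2055: Sat, 2056: Mon, 2057: Tue, 2058: Wed, 2059: Thu ✓, 2060: Sat, 2061: Sun
Thursdays: 2053, 2059.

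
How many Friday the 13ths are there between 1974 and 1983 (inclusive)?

Friday-the-13ths by year:
1974: Sep, Dec
1975: Jun
1976: Feb, Aug
1977: May
1978: Jan, Oct
1979: Apr, Jul
1980: Jun
1981: Feb, Mar, Nov
1982: Aug
1983: May

16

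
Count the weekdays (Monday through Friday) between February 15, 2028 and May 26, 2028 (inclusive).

74 weekdays

February 15, 2028 is a Tuesday.
From February 15, 2028 to May 26, 2028 is 102 days inclusive.
102 = 7 × 14 + 4, so there are 14 full weeks plus 4 extra days.
Each full week contributes 5 weekdays (Mon–Fri): 14 × 5 = 70.
The 4 extra days are Tue, Wed, Thu, Fri — 4 of them qualify.
Total: 70 + 4 = 74.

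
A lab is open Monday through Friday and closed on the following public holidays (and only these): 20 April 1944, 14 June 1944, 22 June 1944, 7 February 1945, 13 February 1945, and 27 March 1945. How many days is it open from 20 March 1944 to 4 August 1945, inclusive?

20 March 1944 is a Monday.
The range spans 503 days (inclusive of both endpoints).
503 = 7 × 71 + 6, so there are 71 full weeks plus 6 extra days.
Each full week contributes 5 weekdays (Mon–Fri): 71 × 5 = 355.
The 6 extra days are Mon, Tue, Wed, Thu, Fri, Sat — 5 of them qualify.
Total: 355 + 5 = 360.
Holidays: 20 April 1944 (Thu); 14 June 1944 (Wed); 22 June 1944 (Thu); 7 February 1945 (Wed); 13 February 1945 (Tue); 27 March 1945 (Tue).
All 6 holidays fall on weekdays, so subtract 6.
Business days: 360 − 6 = 354.

354 business days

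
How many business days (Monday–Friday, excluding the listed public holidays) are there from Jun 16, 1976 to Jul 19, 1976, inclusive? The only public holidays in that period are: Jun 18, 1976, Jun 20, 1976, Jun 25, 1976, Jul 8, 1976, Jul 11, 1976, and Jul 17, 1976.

Jun 16, 1976 is a Wednesday.
The range spans 34 days (inclusive of both endpoints).
34 = 7 × 4 + 6, so there are 4 full weeks plus 6 extra days.
Each full week contributes 5 weekdays (Mon–Fri): 4 × 5 = 20.
The 6 extra days are Wed, Thu, Fri, Sat, Sun, Mon — 4 of them qualify.
Total: 20 + 4 = 24.
Holidays: Jun 18, 1976 (Fri); Jun 20, 1976 (Sun); Jun 25, 1976 (Fri); Jul 8, 1976 (Thu); Jul 11, 1976 (Sun); Jul 17, 1976 (Sat).
3 of the 6 holidays fall on weekdays; the rest are weekends and were already excluded.
Business days: 24 − 3 = 21.

21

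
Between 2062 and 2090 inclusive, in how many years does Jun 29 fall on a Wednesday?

Day of week of June 29 in each year:
2062: Thu, 2063: Fri, 2064: Sun, 2065: Mon, 2066: Tue, 2067: Wed ✓, 2068: Fri, 2069: Sat, 2070: Sun, 2071: Mon, 2072: Wed ✓, 2073: Thu, 2074: Fri, 2075: Sat, 2076: Mon, 2077: Tue, 2078: Wed ✓, 2079: Thu, 2080: Sat, 2081: Sun, 2082: Mon, 2083: Tue, 2084: Thu, 2085: Fri, 2086: Sat, 2087: Sun, 2088: Tue, 2089: Wed ✓, 2090: Thu
Wednesdays: 2067, 2072, 2078, 2089.

4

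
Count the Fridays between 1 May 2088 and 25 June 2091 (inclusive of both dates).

164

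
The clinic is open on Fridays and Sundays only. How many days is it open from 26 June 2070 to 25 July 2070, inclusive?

9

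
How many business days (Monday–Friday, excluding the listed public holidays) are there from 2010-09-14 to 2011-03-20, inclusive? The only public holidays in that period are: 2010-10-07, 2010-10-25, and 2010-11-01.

2010-09-14 is a Tuesday.
From 2010-09-14 to 2011-03-20 is 188 days inclusive.
188 = 7 × 26 + 6, so there are 26 full weeks plus 6 extra days.
Each full week contributes 5 weekdays (Mon–Fri): 26 × 5 = 130.
The 6 extra days are Tuesday, Wednesday, Thursday, Friday, Saturday, Sunday — 4 of them qualify.
Total: 130 + 4 = 134.
Holidays: 2010-10-07 (Thu); 2010-10-25 (Mon); 2010-11-01 (Mon).
All 3 holidays fall on weekdays, so subtract 3.
Business days: 134 − 3 = 131.

131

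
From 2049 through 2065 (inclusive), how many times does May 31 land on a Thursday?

2

Day of week of May 31 in each year:
2049: Mon, 2050: Tue, 2051: Wed, 2052: Fri, 2053: Sat, 2054: Sun, 2055: Mon, 2056: Wed, 2057: Thu ✓, 2058: Fri, 2059: Sat, 2060: Mon, 2061: Tue, 2062: Wed, 2063: Thu ✓, 2064: Sat, 2065: Sun
Thursdays: 2057, 2063.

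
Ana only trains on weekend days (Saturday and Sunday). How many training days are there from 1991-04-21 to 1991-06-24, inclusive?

19

1991-04-21 is a Sunday.
From 1991-04-21 to 1991-06-24 is 65 days inclusive.
65 = 7 × 9 + 2, so there are 9 full weeks plus 2 extra days.
Each full week contributes 2 weekend days (Sat, Sun): 9 × 2 = 18.
The 2 extra days are Sunday, Monday — 1 of them qualifies.
Total: 18 + 1 = 19.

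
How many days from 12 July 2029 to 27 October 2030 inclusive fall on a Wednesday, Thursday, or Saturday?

203

12 July 2029 is a Thursday.
From 12 July 2029 to 27 October 2030 is 473 days inclusive.
473 = 7 × 67 + 4, so there are 67 full weeks plus 4 extra days.
Each full week contributes 3 days from the set (Wed, Thu, Sat): 67 × 3 = 201.
The 4 extra days are Thursday, Friday, Saturday, Sunday — 2 of them qualify.
Total: 201 + 2 = 203.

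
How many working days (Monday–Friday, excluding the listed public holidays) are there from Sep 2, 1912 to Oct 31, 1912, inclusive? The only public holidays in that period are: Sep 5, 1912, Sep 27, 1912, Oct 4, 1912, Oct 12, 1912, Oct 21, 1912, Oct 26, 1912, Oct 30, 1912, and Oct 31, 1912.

38 working days

Sep 2, 1912 is a Monday.
The range spans 60 days (inclusive of both endpoints).
60 = 7 × 8 + 4, so there are 8 full weeks plus 4 extra days.
Each full week contributes 5 weekdays (Mon–Fri): 8 × 5 = 40.
The 4 extra days are Monday, Tuesday, Wednesday, Thursday — 4 of them qualify.
Total: 40 + 4 = 44.
Holidays: Sep 5, 1912 (Thu); Sep 27, 1912 (Fri); Oct 4, 1912 (Fri); Oct 12, 1912 (Sat); Oct 21, 1912 (Mon); Oct 26, 1912 (Sat); Oct 30, 1912 (Wed); Oct 31, 1912 (Thu).
6 of the 8 holidays fall on weekdays; the rest are weekends and were already excluded.
Business days: 44 − 6 = 38.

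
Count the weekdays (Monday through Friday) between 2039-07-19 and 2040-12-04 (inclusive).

2039-07-19 is a Tuesday.
From 2039-07-19 to 2040-12-04 is 505 days inclusive.
505 = 7 × 72 + 1, so there are 72 full weeks plus 1 extra day.
Each full week contributes 5 weekdays (Mon–Fri): 72 × 5 = 360.
The 1 extra day is Tue — 1 of them qualifies.
Total: 360 + 1 = 361.

361 weekdays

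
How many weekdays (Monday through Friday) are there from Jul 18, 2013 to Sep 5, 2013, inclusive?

36 weekdays

Jul 18, 2013 is a Thursday.
From Jul 18, 2013 to Sep 5, 2013 is 50 days inclusive.
50 = 7 × 7 + 1, so there are 7 full weeks plus 1 extra day.
Each full week contributes 5 weekdays (Mon–Fri): 7 × 5 = 35.
The 1 extra day is Thursday — 1 of them qualifies.
Total: 35 + 1 = 36.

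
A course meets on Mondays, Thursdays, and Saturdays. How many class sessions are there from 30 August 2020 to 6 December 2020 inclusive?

42

30 August 2020 is a Sunday.
The range spans 99 days (inclusive of both endpoints).
99 = 7 × 14 + 1, so there are 14 full weeks plus 1 extra day.
Each full week contributes 3 days from the set (Mon, Thu, Sat): 14 × 3 = 42.
The 1 extra day is Sunday — none qualify.
Total: 42 + 0 = 42.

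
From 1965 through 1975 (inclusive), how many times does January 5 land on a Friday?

Day of week of January 5 in each year:
1965: Tue, 1966: Wed, 1967: Thu, 1968: Fri ✓, 1969: Sun, 1970: Mon, 1971: Tue, 1972: Wed, 1973: Fri ✓, 1974: Sat, 1975: Sun
Fridays: 1968, 1973.

2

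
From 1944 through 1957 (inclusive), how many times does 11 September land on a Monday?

2

Day of week of September 11 in each year:
1944: Mon ✓, 1945: Tue, 1946: Wed, 1947: Thu, 1948: Sat, 1949: Sun, 1950: Mon ✓, 1951: Tue, 1952: Thu, 1953: Fri, 1954: Sat, 1955: Sun, 1956: Tue, 1957: Wed
Mondays: 1944, 1950.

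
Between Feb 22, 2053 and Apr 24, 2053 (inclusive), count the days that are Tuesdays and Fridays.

Feb 22, 2053 is a Saturday.
From Feb 22, 2053 to Apr 24, 2053 is 62 days inclusive.
62 = 7 × 8 + 6, so there are 8 full weeks plus 6 extra days.
Each full week contributes 2 days from the set (Tue, Fri): 8 × 2 = 16.
The 6 extra days are Sat, Sun, Mon, Tue, Wed, Thu — 1 of them qualifies.
Total: 16 + 1 = 17.

17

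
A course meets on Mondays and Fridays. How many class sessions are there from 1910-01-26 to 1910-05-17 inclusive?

1910-01-26 is a Wednesday.
That's 112 days from start to end, counting both.
112 = 7 × 16, so the span is exactly 16 full weeks.
Each full week contributes 2 days from the set (Mon, Fri): 16 × 2 = 32.

32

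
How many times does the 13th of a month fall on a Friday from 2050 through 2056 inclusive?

Friday-the-13ths by year:
2050: May
2051: Jan, Oct
2052: Sep, Dec
2053: Jun
2054: Feb, Mar, Nov
2055: Aug
2056: Oct

11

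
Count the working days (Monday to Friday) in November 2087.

2087-11-01 is a Saturday.
The range spans 30 days (inclusive of both endpoints).
30 = 7 × 4 + 2, so there are 4 full weeks plus 2 extra days.
Each full week contributes 5 weekdays (Mon–Fri): 4 × 5 = 20.
The 2 extra days are Saturday, Sunday — none qualify.
Total: 20 + 0 = 20.

20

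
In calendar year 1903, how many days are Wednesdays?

Jan 1, 1903 is a Thursday.
The range spans 365 days (inclusive of both endpoints).
365 = 7 × 52 + 1, so there are 52 full weeks plus 1 extra day.
Each full week contributes one Wednesday: 52 so far.
The 1 extra day is Thursday — none qualify.
Total: 52 + 0 = 52.

52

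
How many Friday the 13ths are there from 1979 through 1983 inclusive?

Friday-the-13ths by year:
1979: Apr, Jul
1980: Jun
1981: Feb, Mar, Nov
1982: Aug
1983: May

8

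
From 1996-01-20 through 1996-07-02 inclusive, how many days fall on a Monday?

24 Mondays

1996-01-20 is a Saturday.
The range spans 165 days (inclusive of both endpoints).
165 = 7 × 23 + 4, so there are 23 full weeks plus 4 extra days.
Each full week contributes one Monday: 23 so far.
The 4 extra days are Sat, Sun, Mon, Tue — 1 of them qualifies.
Total: 23 + 1 = 24.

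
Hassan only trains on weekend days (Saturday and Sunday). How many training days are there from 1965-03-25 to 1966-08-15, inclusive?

146

1965-03-25 is a Thursday.
That's 509 days from start to end, counting both.
509 = 7 × 72 + 5, so there are 72 full weeks plus 5 extra days.
Each full week contributes 2 weekend days (Sat, Sun): 72 × 2 = 144.
The 5 extra days are Thursday, Friday, Saturday, Sunday, Monday — 2 of them qualify.
Total: 144 + 2 = 146.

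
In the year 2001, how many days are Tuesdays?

52

1 January 2001 is a Monday.
The range spans 365 days (inclusive of both endpoints).
365 = 7 × 52 + 1, so there are 52 full weeks plus 1 extra day.
Each full week contributes one Tuesday: 52 so far.
The 1 extra day is Mon — none qualify.
Total: 52 + 0 = 52.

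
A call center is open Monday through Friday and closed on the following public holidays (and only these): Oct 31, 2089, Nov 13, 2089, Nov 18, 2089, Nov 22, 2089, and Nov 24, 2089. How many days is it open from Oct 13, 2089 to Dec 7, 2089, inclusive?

Oct 13, 2089 is a Thursday.
From Oct 13, 2089 to Dec 7, 2089 is 56 days inclusive.
56 = 7 × 8, so the span is exactly 8 full weeks.
Each full week contributes 5 weekdays (Mon–Fri): 8 × 5 = 40.
Total: 40.
Holidays: Oct 31, 2089 (Mon); Nov 13, 2089 (Sun); Nov 18, 2089 (Fri); Nov 22, 2089 (Tue); Nov 24, 2089 (Thu).
4 of the 5 holidays fall on weekdays; the rest are weekends and were already excluded.
Business days: 40 − 4 = 36.

36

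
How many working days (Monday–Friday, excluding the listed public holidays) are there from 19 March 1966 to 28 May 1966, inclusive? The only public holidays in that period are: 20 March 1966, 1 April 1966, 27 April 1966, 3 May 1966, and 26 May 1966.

46

19 March 1966 is a Saturday.
The range spans 71 days (inclusive of both endpoints).
71 = 7 × 10 + 1, so there are 10 full weeks plus 1 extra day.
Each full week contributes 5 weekdays (Mon–Fri): 10 × 5 = 50.
The 1 extra day is Sat — none qualify.
Total: 50 + 0 = 50.
Holidays: 20 March 1966 (Sun); 1 April 1966 (Fri); 27 April 1966 (Wed); 3 May 1966 (Tue); 26 May 1966 (Thu).
4 of the 5 holidays fall on weekdays; the rest are weekends and were already excluded.
Business days: 50 − 4 = 46.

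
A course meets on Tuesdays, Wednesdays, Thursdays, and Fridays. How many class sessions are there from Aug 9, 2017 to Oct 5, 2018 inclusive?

243

Aug 9, 2017 is a Wednesday.
That's 423 days from start to end, counting both.
423 = 7 × 60 + 3, so there are 60 full weeks plus 3 extra days.
Each full week contributes 4 days from the set (Tue, Wed, Thu, Fri): 60 × 4 = 240.
The 3 extra days are Wednesday, Thursday, Friday — 3 of them qualify.
Total: 240 + 3 = 243.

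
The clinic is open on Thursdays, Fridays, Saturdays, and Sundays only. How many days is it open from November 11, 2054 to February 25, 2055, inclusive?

61

November 11, 2054 is a Wednesday.
That's 107 days from start to end, counting both.
107 = 7 × 15 + 2, so there are 15 full weeks plus 2 extra days.
Each full week contributes 4 days from the set (Thu, Fri, Sat, Sun): 15 × 4 = 60.
The 2 extra days are Wednesday, Thursday — 1 of them qualifies.
Total: 60 + 1 = 61.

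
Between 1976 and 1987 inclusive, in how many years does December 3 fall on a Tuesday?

1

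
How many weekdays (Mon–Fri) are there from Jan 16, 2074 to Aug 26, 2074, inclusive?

Jan 16, 2074 is a Tuesday.
The range spans 223 days (inclusive of both endpoints).
223 = 7 × 31 + 6, so there are 31 full weeks plus 6 extra days.
Each full week contributes 5 weekdays (Mon–Fri): 31 × 5 = 155.
The 6 extra days are Tue, Wed, Thu, Fri, Sat, Sun — 4 of them qualify.
Total: 155 + 4 = 159.

159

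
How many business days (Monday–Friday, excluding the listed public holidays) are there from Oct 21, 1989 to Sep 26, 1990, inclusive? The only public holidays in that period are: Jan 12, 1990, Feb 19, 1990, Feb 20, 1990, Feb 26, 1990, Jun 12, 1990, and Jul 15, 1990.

238

Oct 21, 1989 is a Saturday.
The range spans 341 days (inclusive of both endpoints).
341 = 7 × 48 + 5, so there are 48 full weeks plus 5 extra days.
Each full week contributes 5 weekdays (Mon–Fri): 48 × 5 = 240.
The 5 extra days are Sat, Sun, Mon, Tue, Wed — 3 of them qualify.
Total: 240 + 3 = 243.
Holidays: Jan 12, 1990 (Fri); Feb 19, 1990 (Mon); Feb 20, 1990 (Tue); Feb 26, 1990 (Mon); Jun 12, 1990 (Tue); Jul 15, 1990 (Sun).
5 of the 6 holidays fall on weekdays; the rest are weekends and were already excluded.
Business days: 243 − 5 = 238.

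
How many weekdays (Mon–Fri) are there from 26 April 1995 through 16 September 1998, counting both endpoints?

886 weekdays

26 April 1995 is a Wednesday.
That's 1240 days from start to end, counting both.
1240 = 7 × 177 + 1, so there are 177 full weeks plus 1 extra day.
Each full week contributes 5 weekdays (Mon–Fri): 177 × 5 = 885.
The 1 extra day is Wed — 1 of them qualifies.
Total: 885 + 1 = 886.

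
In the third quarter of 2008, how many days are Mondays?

Jul 1, 2008 is a Tuesday.
From Jul 1, 2008 to Sep 30, 2008 is 92 days inclusive.
92 = 7 × 13 + 1, so there are 13 full weeks plus 1 extra day.
Each full week contributes one Monday: 13 so far.
The 1 extra day is Tue — none qualify.
Total: 13 + 0 = 13.

13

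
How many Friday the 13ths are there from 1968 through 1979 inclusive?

Friday-the-13ths by year:
1968: Sep, Dec
1969: Jun
1970: Feb, Mar, Nov
1971: Aug
1972: Oct
1973: Apr, Jul
1974: Sep, Dec
1975: Jun
1976: Feb, Aug
1977: May
1978: Jan, Oct
1979: Apr, Jul

20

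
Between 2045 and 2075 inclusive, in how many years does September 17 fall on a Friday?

Day of week of September 17 in each year:
2045: Sun, 2046: Mon, 2047: Tue, 2048: Thu, 2049: Fri ✓, 2050: Sat, 2051: Sun, 2052: Tue, 2053: Wed, 2054: Thu, 2055: Fri ✓, 2056: Sun, 2057: Mon, 2058: Tue, 2059: Wed, 2060: Fri ✓, 2061: Sat, 2062: Sun, 2063: Mon, 2064: Wed, 2065: Thu, 2066: Fri ✓, 2067: Sat, 2068: Mon, 2069: Tue, 2070: Wed, 2071: Thu, 2072: Sat, 2073: Sun, 2074: Mon, 2075: Tue
Fridays: 2049, 2055, 2060, 2066.

4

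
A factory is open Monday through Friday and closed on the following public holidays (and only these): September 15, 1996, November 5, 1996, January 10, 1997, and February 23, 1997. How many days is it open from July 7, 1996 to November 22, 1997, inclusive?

358

July 7, 1996 is a Sunday.
From July 7, 1996 to November 22, 1997 is 504 days inclusive.
504 = 7 × 72, so the span is exactly 72 full weeks.
Each full week contributes 5 weekdays (Mon–Fri): 72 × 5 = 360.
Holidays: September 15, 1996 (Sun); November 5, 1996 (Tue); January 10, 1997 (Fri); February 23, 1997 (Sun).
2 of the 4 holidays fall on weekdays; the rest are weekends and were already excluded.
Business days: 360 − 2 = 358.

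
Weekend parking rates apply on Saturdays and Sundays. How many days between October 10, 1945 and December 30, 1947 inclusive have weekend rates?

October 10, 1945 is a Wednesday.
From October 10, 1945 to December 30, 1947 is 812 days inclusive.
812 = 7 × 116, so the span is exactly 116 full weeks.
Each full week contributes 2 weekend days (Sat, Sun): 116 × 2 = 232.
Total: 232.

232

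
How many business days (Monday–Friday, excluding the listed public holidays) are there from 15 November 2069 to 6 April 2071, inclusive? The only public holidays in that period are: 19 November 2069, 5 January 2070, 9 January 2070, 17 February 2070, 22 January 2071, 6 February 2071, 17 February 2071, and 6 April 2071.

355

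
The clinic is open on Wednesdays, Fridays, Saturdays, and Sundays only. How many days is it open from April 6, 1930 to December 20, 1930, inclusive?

148

April 6, 1930 is a Sunday.
That's 259 days from start to end, counting both.
259 = 7 × 37, so the span is exactly 37 full weeks.
Each full week contributes 4 days from the set (Wed, Fri, Sat, Sun): 37 × 4 = 148.
Total: 148.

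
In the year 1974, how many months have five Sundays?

A month has five Sundays exactly when Sunday falls within its first (length − 28) days.
Jan: 31 days, starts Tue → 5 of Tue, Wed, Thu
Feb: 28 days, starts Fri → 5 of (none)
Mar: 31 days, starts Fri → 5 of Fri, Sat, Sun ✓
Apr: 30 days, starts Mon → 5 of Mon, Tue
May: 31 days, starts Wed → 5 of Wed, Thu, Fri
Jun: 30 days, starts Sat → 5 of Sat, Sun ✓
Jul: 31 days, starts Mon → 5 of Mon, Tue, Wed
Aug: 31 days, starts Thu → 5 of Thu, Fri, Sat
Sep: 30 days, starts Sun → 5 of Sun, Mon ✓
Oct: 31 days, starts Tue → 5 of Tue, Wed, Thu
Nov: 30 days, starts Fri → 5 of Fri, Sat
Dec: 31 days, starts Sun → 5 of Sun, Mon, Tue ✓
Months with five Sundays: Mar, Jun, Sep, Dec.

4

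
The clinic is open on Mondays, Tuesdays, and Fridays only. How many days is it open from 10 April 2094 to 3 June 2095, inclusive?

180

10 April 2094 is a Saturday.
From 10 April 2094 to 3 June 2095 is 420 days inclusive.
420 = 7 × 60, so the span is exactly 60 full weeks.
Each full week contributes 3 days from the set (Mon, Tue, Fri): 60 × 3 = 180.
Total: 180.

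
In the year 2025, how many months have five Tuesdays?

A month has five Tuesdays exactly when Tuesday falls within its first (length − 28) days.
Jan: 31 days, starts Wed → 5 of Wed, Thu, Fri
Feb: 28 days, starts Sat → 5 of (none)
Mar: 31 days, starts Sat → 5 of Sat, Sun, Mon
Apr: 30 days, starts Tue → 5 of Tue, Wed ✓
May: 31 days, starts Thu → 5 of Thu, Fri, Sat
Jun: 30 days, starts Sun → 5 of Sun, Mon
Jul: 31 days, starts Tue → 5 of Tue, Wed, Thu ✓
Aug: 31 days, starts Fri → 5 of Fri, Sat, Sun
Sep: 30 days, starts Mon → 5 of Mon, Tue ✓
Oct: 31 days, starts Wed → 5 of Wed, Thu, Fri
Nov: 30 days, starts Sat → 5 of Sat, Sun
Dec: 31 days, starts Mon → 5 of Mon, Tue, Wed ✓
Months with five Tuesdays: Apr, Jul, Sep, Dec.

4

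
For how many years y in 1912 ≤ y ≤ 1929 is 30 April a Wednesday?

3

Day of week of April 30 in each year:
1912: Tue, 1913: Wed ✓, 1914: Thu, 1915: Fri, 1916: Sun, 1917: Mon, 1918: Tue, 1919: Wed ✓, 1920: Fri, 1921: Sat, 1922: Sun, 1923: Mon, 1924: Wed ✓, 1925: Thu, 1926: Fri, 1927: Sat, 1928: Mon, 1929: Tue
Wednesdays: 1913, 1919, 1924.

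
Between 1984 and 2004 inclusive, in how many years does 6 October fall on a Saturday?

Day of week of October 6 in each year:
1984: Sat ✓, 1985: Sun, 1986: Mon, 1987: Tue, 1988: Thu, 1989: Fri, 1990: Sat ✓, 1991: Sun, 1992: Tue, 1993: Wed, 1994: Thu, 1995: Fri, 1996: Sun, 1997: Mon, 1998: Tue, 1999: Wed, 2000: Fri, 2001: Sat ✓, 2002: Sun, 2003: Mon, 2004: Wed
Saturdays: 1984, 1990, 2001.

3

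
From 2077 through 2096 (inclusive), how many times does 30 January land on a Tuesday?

Day of week of January 30 in each year:
2077: Sat, 2078: Sun, 2079: Mon, 2080: Tue ✓, 2081: Thu, 2082: Fri, 2083: Sat, 2084: Sun, 2085: Tue ✓, 2086: Wed, 2087: Thu, 2088: Fri, 2089: Sun, 2090: Mon, 2091: Tue ✓, 2092: Wed, 2093: Fri, 2094: Sat, 2095: Sun, 2096: Mon
Tuesdays: 2080, 2085, 2091.

3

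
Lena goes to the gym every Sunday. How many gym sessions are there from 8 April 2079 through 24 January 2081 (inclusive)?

8 April 2079 is a Saturday.
That's 658 days from start to end, counting both.
658 = 7 × 94, so the span is exactly 94 full weeks.
Each full week contributes one Sunday: 94 so far.
Total: 94.

94 Sundays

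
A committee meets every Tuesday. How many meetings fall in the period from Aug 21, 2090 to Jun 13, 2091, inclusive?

43

Aug 21, 2090 is a Monday.
That's 297 days from start to end, counting both.
297 = 7 × 42 + 3, so there are 42 full weeks plus 3 extra days.
Each full week contributes one Tuesday: 42 so far.
The 3 extra days are Monday, Tuesday, Wednesday — 1 of them qualifies.
Total: 42 + 1 = 43.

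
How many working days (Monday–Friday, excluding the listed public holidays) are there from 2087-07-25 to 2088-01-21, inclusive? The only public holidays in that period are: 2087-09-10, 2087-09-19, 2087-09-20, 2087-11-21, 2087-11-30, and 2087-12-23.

125

2087-07-25 is a Friday.
From 2087-07-25 to 2088-01-21 is 181 days inclusive.
181 = 7 × 25 + 6, so there are 25 full weeks plus 6 extra days.
Each full week contributes 5 weekdays (Mon–Fri): 25 × 5 = 125.
The 6 extra days are Fri, Sat, Sun, Mon, Tue, Wed — 4 of them qualify.
Total: 125 + 4 = 129.
Holidays: 2087-09-10 (Wed); 2087-09-19 (Fri); 2087-09-20 (Sat); 2087-11-21 (Fri); 2087-11-30 (Sun); 2087-12-23 (Tue).
4 of the 6 holidays fall on weekdays; the rest are weekends and were already excluded.
Business days: 129 − 4 = 125.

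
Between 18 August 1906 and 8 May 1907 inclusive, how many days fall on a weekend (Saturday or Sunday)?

76

18 August 1906 is a Saturday.
From 18 August 1906 to 8 May 1907 is 264 days inclusive.
264 = 7 × 37 + 5, so there are 37 full weeks plus 5 extra days.
Each full week contributes 2 weekend days (Sat, Sun): 37 × 2 = 74.
The 5 extra days are Sat, Sun, Mon, Tue, Wed — 2 of them qualify.
Total: 74 + 2 = 76.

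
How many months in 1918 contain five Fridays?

4

A month has five Fridays exactly when Friday falls within its first (length − 28) days.
Jan: 31 days, starts Tue → 5 of Tue, Wed, Thu
Feb: 28 days, starts Fri → 5 of (none)
Mar: 31 days, starts Fri → 5 of Fri, Sat, Sun ✓
Apr: 30 days, starts Mon → 5 of Mon, Tue
May: 31 days, starts Wed → 5 of Wed, Thu, Fri ✓
Jun: 30 days, starts Sat → 5 of Sat, Sun
Jul: 31 days, starts Mon → 5 of Mon, Tue, Wed
Aug: 31 days, starts Thu → 5 of Thu, Fri, Sat ✓
Sep: 30 days, starts Sun → 5 of Sun, Mon
Oct: 31 days, starts Tue → 5 of Tue, Wed, Thu
Nov: 30 days, starts Fri → 5 of Fri, Sat ✓
Dec: 31 days, starts Sun → 5 of Sun, Mon, Tue
Months with five Fridays: Mar, May, Aug, Nov.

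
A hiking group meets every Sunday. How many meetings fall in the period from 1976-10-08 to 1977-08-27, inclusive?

46 Sundays

1976-10-08 is a Friday.
The range spans 324 days (inclusive of both endpoints).
324 = 7 × 46 + 2, so there are 46 full weeks plus 2 extra days.
Each full week contributes one Sunday: 46 so far.
The 2 extra days are Fri, Sat — none qualify.
Total: 46 + 0 = 46.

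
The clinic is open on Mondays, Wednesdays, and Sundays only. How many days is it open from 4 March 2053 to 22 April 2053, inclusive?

4 March 2053 is a Tuesday.
The range spans 50 days (inclusive of both endpoints).
50 = 7 × 7 + 1, so there are 7 full weeks plus 1 extra day.
Each full week contributes 3 days from the set (Mon, Wed, Sun): 7 × 3 = 21.
The 1 extra day is Tue — none qualify.
Total: 21 + 0 = 21.

21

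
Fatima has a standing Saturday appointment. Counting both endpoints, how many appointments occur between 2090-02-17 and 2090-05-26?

2090-02-17 is a Friday.
From 2090-02-17 to 2090-05-26 is 99 days inclusive.
99 = 7 × 14 + 1, so there are 14 full weeks plus 1 extra day.
Each full week contributes one Saturday: 14 so far.
The 1 extra day is Friday — none qualify.
Total: 14 + 0 = 14.

14 Saturdays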